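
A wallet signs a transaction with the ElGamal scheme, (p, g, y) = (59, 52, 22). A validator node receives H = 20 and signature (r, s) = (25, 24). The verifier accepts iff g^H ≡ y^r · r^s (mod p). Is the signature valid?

Left side g^H mod p:
52^2 = 2704 ≡ 49
52^4 ≡ 49^2 = 2401 ≡ 41
52^8 ≡ 41^2 = 1681 ≡ 29
52^16 ≡ 29^2 = 841 ≡ 15
20 = 16 + 4, so 52^20 ≡ 15·41 ≡ 25 (mod 59)
Right side y^r · r^s mod p:
22^2 = 484 ≡ 12
22^4 ≡ 12^2 = 144 ≡ 26
22^8 ≡ 26^2 = 676 ≡ 27
22^16 ≡ 27^2 = 729 ≡ 21
25 = 16 + 8 + 1, so 22^25 ≡ 21·27·22 ≡ 25 (mod 59)
25^2 = 625 ≡ 35
25^4 ≡ 35^2 = 1225 ≡ 45
25^8 ≡ 45^2 = 2025 ≡ 19
25^16 ≡ 19^2 = 361 ≡ 7
24 = 16 + 8, so 25^24 ≡ 7·19 ≡ 15 (mod 59)
25·15 = 375 ≡ 21 (mod 59)
25 ≠ 21, so verification fails.

invalid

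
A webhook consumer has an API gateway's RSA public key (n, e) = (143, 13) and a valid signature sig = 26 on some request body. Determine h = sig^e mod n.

130

sig^13 mod 143 = 130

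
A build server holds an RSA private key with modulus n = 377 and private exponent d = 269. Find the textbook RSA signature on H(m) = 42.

(H(m))^269 mod 377 = 22

22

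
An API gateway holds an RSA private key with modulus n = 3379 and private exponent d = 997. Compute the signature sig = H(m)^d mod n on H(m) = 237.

855

Squares mod 3379: (H(m))^1≡237, (H(m))^2≡2105, (H(m))^4≡1156, (H(m))^8≡1631, (H(m))^16≡888, (H(m))^32≡1237, (H(m))^64≡2861, (H(m))^128≡1383, (H(m))^256≡175, (H(m))^512≡214
997 = 512 + 256 + 128 + 64 + 32 + 4 + 1, so (H(m))^997 ≡ 214·175·1383·2861·1237·1156·237 ≡ 855 (mod 3379)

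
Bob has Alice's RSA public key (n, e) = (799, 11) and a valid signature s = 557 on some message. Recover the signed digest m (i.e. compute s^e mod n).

293

s^2 ≡ 557^2 = 310249 ≡ 237
s^4 ≡ 237^2 = 56169 ≡ 239
s^8 ≡ 239^2 = 57121 ≡ 392
11 = 8 + 2 + 1, so s^11 ≡ 392·237·557 ≡ 293 (mod 799)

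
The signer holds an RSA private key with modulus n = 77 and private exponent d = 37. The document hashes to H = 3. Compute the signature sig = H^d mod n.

31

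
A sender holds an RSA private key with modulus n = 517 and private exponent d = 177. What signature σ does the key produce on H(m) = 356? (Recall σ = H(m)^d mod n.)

Squares mod 517: (H(m))^1≡356, (H(m))^2≡71, (H(m))^4≡388, (H(m))^8≡97, (H(m))^16≡103, (H(m))^32≡269, (H(m))^64≡498, (H(m))^128≡361
177 = 128 + 32 + 16 + 1, so (H(m))^177 ≡ 361·269·103·356 ≡ 291 (mod 517)

291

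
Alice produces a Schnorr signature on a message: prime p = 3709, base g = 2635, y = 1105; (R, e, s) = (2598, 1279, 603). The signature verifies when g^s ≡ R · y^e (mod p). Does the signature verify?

g^s mod p:
Squares mod 3709: 2635^1≡2635, 2635^2≡3686, 2635^4≡529, 2635^8≡1666, 2635^16≡1224, 2635^32≡3449, 2635^64≡838, 2635^128≡1243, 2635^256≡2105, 2635^512≡2479
603 = 512 + 64 + 16 + 8 + 2 + 1, so 2635^603 ≡ 2479·838·1224·1666·3686·2635 ≡ 2946 (mod 3709)
R · y^e mod p:
Squares mod 3709: 1105^1≡1105, 1105^2≡764, 1105^4≡1383, 1105^8≡2554, 1105^16≡2494, 1105^32≡43, 1105^64≡1849, 1105^128≡2812, 1105^256≡3465, 1105^512≡192, 1105^1024≡3483
1279 = 1024 + 128 + 64 + 32 + 16 + 8 + 4 + 2 + 1, so 1105^1279 ≡ 3483·2812·1849·43·2494·2554·1383·764·1105 ≡ 1557 (mod 3709)
2598·1557 = 4045086 ≡ 2276 (mod 3709)
2946 ≠ 2276; the check fails.

does not verify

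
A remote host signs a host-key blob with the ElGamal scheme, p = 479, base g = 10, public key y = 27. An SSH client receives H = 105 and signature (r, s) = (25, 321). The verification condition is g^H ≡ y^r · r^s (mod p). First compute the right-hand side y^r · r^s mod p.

27^2 = 729 ≡ 250
27^4 ≡ 250^2 = 62500 ≡ 230
27^8 ≡ 230^2 = 52900 ≡ 210
27^16 ≡ 210^2 = 44100 ≡ 32
25 = 16 + 8 + 1, so 27^25 ≡ 32·210·27 ≡ 378 (mod 479)
25^2 = 625 ≡ 146
25^4 ≡ 146^2 = 21316 ≡ 240
25^8 ≡ 240^2 = 57600 ≡ 120
25^16 ≡ 120^2 = 14400 ≡ 30
25^32 ≡ 30^2 = 900 ≡ 421
25^64 ≡ 421^2 = 177241 ≡ 11
25^128 ≡ 11^2 = 121
25^256 ≡ 121^2 = 14641 ≡ 271
321 = 256 + 64 + 1, so 25^321 ≡ 271·11·25 ≡ 280 (mod 479)
y^r · r^s ≡ 378·280 = 105840 ≡ 460 (mod 479)

460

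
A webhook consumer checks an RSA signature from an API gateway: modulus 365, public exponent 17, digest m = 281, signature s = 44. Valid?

Squares mod 365: s^1≡44, s^2≡111, s^4≡276, s^8≡256, s^16≡201
17 = 16 + 1, so s^17 ≡ 201·44 ≡ 84 (mod 365)
The recovered value 84 does not match the digest 281.

no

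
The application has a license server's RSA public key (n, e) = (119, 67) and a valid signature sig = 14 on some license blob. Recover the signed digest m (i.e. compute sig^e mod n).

sig^2 ≡ 14^2 = 196 ≡ 77
sig^4 ≡ 77^2 = 5929 ≡ 98
sig^8 ≡ 98^2 = 9604 ≡ 84
sig^16 ≡ 84^2 = 7056 ≡ 35
sig^32 ≡ 35^2 = 1225 ≡ 35
sig^64 ≡ 35^2 = 1225 ≡ 35
67 = 64 + 2 + 1, so sig^67 ≡ 35·77·14 ≡ 7 (mod 119)

7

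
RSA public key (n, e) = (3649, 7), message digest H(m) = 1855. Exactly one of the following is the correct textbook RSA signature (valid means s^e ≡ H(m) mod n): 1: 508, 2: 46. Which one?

1

Candidate 1: 508^2 = 258064 ≡ 2634; 508^4 ≡ 2634^2 = 6937956 ≡ 1207; 7 = 4 + 2 + 1, so 508^7 ≡ 1207·2634·508 ≡ 1855 (mod 3649)
  → matches H(m) = 1855
Candidate 2: 46^2 = 2116; 46^4 ≡ 2116^2 = 4477456 ≡ 133; 7 = 4 + 2 + 1, so 46^7 ≡ 133·2116·46 ≡ 2685 (mod 3649)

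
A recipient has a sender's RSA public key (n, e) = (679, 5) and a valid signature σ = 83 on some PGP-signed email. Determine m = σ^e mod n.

Squares mod 679: σ^1≡83, σ^2≡99, σ^4≡295
5 = 4 + 1, so σ^5 ≡ 295·83 ≡ 41 (mod 679)

41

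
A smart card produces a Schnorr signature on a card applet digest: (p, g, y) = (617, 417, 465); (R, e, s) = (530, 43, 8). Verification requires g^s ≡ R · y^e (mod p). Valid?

g^s mod p:
Squares mod 617: 417^1≡417, 417^2≡512, 417^4≡536, 417^8≡391
417^8 ≡ 391 (mod 617)
R · y^e mod p:
Squares mod 617: 465^1≡465, 465^2≡275, 465^4≡351, 465^8≡418, 465^16≡113, 465^32≡429
43 = 32 + 8 + 2 + 1, so 465^43 ≡ 429·418·275·465 ≡ 69 (mod 617)
530·69 = 36570 ≡ 167 (mod 617)
391 ≠ 167; the check fails.

no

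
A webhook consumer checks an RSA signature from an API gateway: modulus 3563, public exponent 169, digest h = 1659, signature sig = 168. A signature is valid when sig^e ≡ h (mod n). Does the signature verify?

sig^2 ≡ 168^2 = 28224 ≡ 3283
sig^4 ≡ 3283^2 = 10778089 ≡ 14
sig^8 ≡ 14^2 = 196
sig^16 ≡ 196^2 = 38416 ≡ 2786
sig^32 ≡ 2786^2 = 7761796 ≡ 1582
sig^64 ≡ 1582^2 = 2502724 ≡ 1498
sig^128 ≡ 1498^2 = 2244004 ≡ 2877
169 = 128 + 32 + 8 + 1, so sig^169 ≡ 2877·1582·196·168 ≡ 1904 (mod 3563)
sig^169 mod 3563 = 1904, but h = 1659.

does not verify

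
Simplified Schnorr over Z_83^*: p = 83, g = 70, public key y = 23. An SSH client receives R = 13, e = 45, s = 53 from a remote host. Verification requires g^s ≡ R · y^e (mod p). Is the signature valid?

g^s mod p:
70^2 = 4900 ≡ 3
70^4 ≡ 3^2 = 9
70^8 ≡ 9^2 = 81
70^16 ≡ 81^2 = 6561 ≡ 4
70^32 ≡ 4^2 = 16
53 = 32 + 16 + 4 + 1, so 70^53 ≡ 16·4·9·70 ≡ 65 (mod 83)
R · y^e mod p:
23^2 = 529 ≡ 31
23^4 ≡ 31^2 = 961 ≡ 48
23^8 ≡ 48^2 = 2304 ≡ 63
23^16 ≡ 63^2 = 3969 ≡ 68
23^32 ≡ 68^2 = 4624 ≡ 59
45 = 32 + 8 + 4 + 1, so 23^45 ≡ 59·63·48·23 ≡ 48 (mod 83)
13·48 = 624 ≡ 43 (mod 83)
65 ≠ 43; the check fails.

invalid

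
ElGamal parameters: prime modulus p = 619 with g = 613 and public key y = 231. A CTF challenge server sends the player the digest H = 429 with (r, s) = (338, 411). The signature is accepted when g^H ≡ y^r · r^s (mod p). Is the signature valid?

valid

Left side g^H mod p:
613^429 mod 619 = 275
Right side y^r · r^s mod p:
231^338 mod 619 = 79
338^411 mod 619 = 74
79·74 = 5846 ≡ 275 (mod 619)
275 ≡ 275 (mod 619), so the signature is genuine.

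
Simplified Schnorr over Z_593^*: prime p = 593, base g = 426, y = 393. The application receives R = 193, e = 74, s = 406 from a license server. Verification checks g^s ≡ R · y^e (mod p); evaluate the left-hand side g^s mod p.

36

Squares mod 593: 426^1≡426, 426^2≡18, 426^4≡324, 426^8≡15, 426^16≡225, 426^32≡220, 426^64≡367, 426^128≡78, 426^256≡154
406 = 256 + 128 + 16 + 4 + 2, so 426^406 ≡ 154·78·225·324·18 ≡ 36 (mod 593)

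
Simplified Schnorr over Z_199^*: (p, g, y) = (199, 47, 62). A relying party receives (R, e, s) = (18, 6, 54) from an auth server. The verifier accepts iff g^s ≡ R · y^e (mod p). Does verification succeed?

g^s mod p:
47^2 = 2209 ≡ 20
47^4 ≡ 20^2 = 400 ≡ 2
47^8 ≡ 2^2 = 4
47^16 ≡ 4^2 = 16
47^32 ≡ 16^2 = 256 ≡ 57
54 = 32 + 16 + 4 + 2, so 47^54 ≡ 57·16·2·20 ≡ 63 (mod 199)
R · y^e mod p:
62^2 = 3844 ≡ 63
62^4 ≡ 63^2 = 3969 ≡ 188
6 = 4 + 2, so 62^6 ≡ 188·63 ≡ 103 (mod 199)
18·103 = 1854 ≡ 63 (mod 199)
63 ≡ 63 (mod 199); signature holds.

passes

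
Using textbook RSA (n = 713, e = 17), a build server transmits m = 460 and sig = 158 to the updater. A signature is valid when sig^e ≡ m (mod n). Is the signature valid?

sig^2 ≡ 158^2 = 24964 ≡ 9
sig^4 ≡ 9^2 = 81
sig^8 ≡ 81^2 = 6561 ≡ 144
sig^16 ≡ 144^2 = 20736 ≡ 59
17 = 16 + 1, so sig^17 ≡ 59·158 ≡ 53 (mod 713)
sig^17 mod 713 = 53, but m = 460.

invalid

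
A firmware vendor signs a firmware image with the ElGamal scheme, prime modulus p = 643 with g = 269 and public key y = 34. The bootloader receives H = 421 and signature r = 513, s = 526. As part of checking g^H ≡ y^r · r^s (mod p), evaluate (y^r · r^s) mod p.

Squares mod 643: 34^1≡34, 34^2≡513, 34^4≡182, 34^8≡331, 34^16≡251, 34^32≡630, 34^64≡169, 34^128≡269, 34^256≡345, 34^512≡70
513 = 512 + 1, so 34^513 ≡ 70·34 ≡ 451 (mod 643)
Squares mod 643: 513^1≡513, 513^2≡182, 513^4≡331, 513^8≡251, 513^16≡630, 513^32≡169, 513^64≡269, 513^128≡345, 513^256≡70, 513^512≡399
526 = 512 + 8 + 4 + 2, so 513^526 ≡ 399·251·331·182 ≡ 293 (mod 643)
y^r · r^s ≡ 451·293 = 132143 ≡ 328 (mod 643)

328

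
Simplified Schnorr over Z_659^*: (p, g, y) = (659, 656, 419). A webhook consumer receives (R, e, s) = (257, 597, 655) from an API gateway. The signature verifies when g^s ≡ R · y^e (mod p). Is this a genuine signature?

forged

g^s mod p:
Squares mod 659: 656^1≡656, 656^2≡9, 656^4≡81, 656^8≡630, 656^16≡182, 656^32≡174, 656^64≡621, 656^128≡126, 656^256≡60, 656^512≡305
655 = 512 + 128 + 8 + 4 + 2 + 1, so 656^655 ≡ 305·126·630·81·9·656 ≡ 122 (mod 659)
R · y^e mod p:
Squares mod 659: 419^1≡419, 419^2≡267, 419^4≡117, 419^8≡509, 419^16≡94, 419^32≡269, 419^64≡530, 419^128≡166, 419^256≡537, 419^512≡386
597 = 512 + 64 + 16 + 4 + 1, so 419^597 ≡ 386·530·94·117·419 ≡ 650 (mod 659)
257·650 = 167050 ≡ 323 (mod 659)
122 ≠ 323; the check fails.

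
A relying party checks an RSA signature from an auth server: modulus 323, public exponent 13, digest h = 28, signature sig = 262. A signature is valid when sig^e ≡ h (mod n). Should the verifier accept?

reject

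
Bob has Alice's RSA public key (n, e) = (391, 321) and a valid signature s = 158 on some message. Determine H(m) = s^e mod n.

s^2 ≡ 158^2 = 24964 ≡ 331
s^4 ≡ 331^2 = 109561 ≡ 81
s^8 ≡ 81^2 = 6561 ≡ 305
s^16 ≡ 305^2 = 93025 ≡ 358
s^32 ≡ 358^2 = 128164 ≡ 307
s^64 ≡ 307^2 = 94249 ≡ 18
s^128 ≡ 18^2 = 324
s^256 ≡ 324^2 = 104976 ≡ 188
321 = 256 + 64 + 1, so s^321 ≡ 188·18·158 ≡ 175 (mod 391)

175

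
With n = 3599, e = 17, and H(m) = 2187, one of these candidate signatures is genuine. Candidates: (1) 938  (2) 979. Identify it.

Candidate 1: 938^2 = 879844 ≡ 1688; 938^4 ≡ 1688^2 = 2849344 ≡ 2535; 938^8 ≡ 2535^2 = 6426225 ≡ 2010; 938^16 ≡ 2010^2 = 4040100 ≡ 2022; 17 = 16 + 1, so 938^17 ≡ 2022·938 ≡ 3562 (mod 3599)
Candidate 2: 979^2 = 958441 ≡ 1107; 979^4 ≡ 1107^2 = 1225449 ≡ 1789; 979^8 ≡ 1789^2 = 3200521 ≡ 1010; 979^16 ≡ 1010^2 = 1020100 ≡ 1583; 17 = 16 + 1, so 979^17 ≡ 1583·979 ≡ 2187 (mod 3599)
  → matches H(m) = 2187

2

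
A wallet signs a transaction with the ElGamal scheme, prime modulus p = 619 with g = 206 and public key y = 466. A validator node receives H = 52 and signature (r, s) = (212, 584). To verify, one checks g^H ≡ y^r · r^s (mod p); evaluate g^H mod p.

38

206^2 = 42436 ≡ 344
206^4 ≡ 344^2 = 118336 ≡ 107
206^8 ≡ 107^2 = 11449 ≡ 307
206^16 ≡ 307^2 = 94249 ≡ 161
206^32 ≡ 161^2 = 25921 ≡ 542
52 = 32 + 16 + 4, so 206^52 ≡ 542·161·107 ≡ 38 (mod 619)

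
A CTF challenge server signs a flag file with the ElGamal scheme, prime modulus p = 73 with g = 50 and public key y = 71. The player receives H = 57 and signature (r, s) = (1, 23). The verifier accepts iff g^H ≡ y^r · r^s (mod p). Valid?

Left side g^H mod p:
50^2 = 2500 ≡ 18
50^4 ≡ 18^2 = 324 ≡ 32
50^8 ≡ 32^2 = 1024 ≡ 2
50^16 ≡ 2^2 = 4
50^32 ≡ 4^2 = 16
57 = 32 + 16 + 8 + 1, so 50^57 ≡ 16·4·2·50 ≡ 49 (mod 73)
Right side y^r · r^s mod p:
71^1 mod 73 = 71
1^2 = 1
1^4 ≡ 1^2 = 1
1^8 ≡ 1^2 = 1
1^16 ≡ 1^2 = 1
23 = 16 + 4 + 2 + 1, so 1^23 ≡ 1·1·1·1 ≡ 1 (mod 73)
71·1 = 71 ≡ 71 (mod 73)
49 ≠ 71, so verification fails.

no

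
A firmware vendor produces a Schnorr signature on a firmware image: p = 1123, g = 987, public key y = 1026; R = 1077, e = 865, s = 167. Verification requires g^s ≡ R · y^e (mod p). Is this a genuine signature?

genuine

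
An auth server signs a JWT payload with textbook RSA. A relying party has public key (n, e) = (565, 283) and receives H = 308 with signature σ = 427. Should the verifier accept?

σ^2 ≡ 427^2 = 182329 ≡ 399
σ^4 ≡ 399^2 = 159201 ≡ 436
σ^8 ≡ 436^2 = 190096 ≡ 256
σ^16 ≡ 256^2 = 65536 ≡ 561
σ^32 ≡ 561^2 = 314721 ≡ 16
σ^64 ≡ 16^2 = 256
σ^128 ≡ 256^2 = 65536 ≡ 561
σ^256 ≡ 561^2 = 314721 ≡ 16
283 = 256 + 16 + 8 + 2 + 1, so σ^283 ≡ 16·561·256·399·427 ≡ 308 (mod 565)
308 = H, so the signature checks out.

accept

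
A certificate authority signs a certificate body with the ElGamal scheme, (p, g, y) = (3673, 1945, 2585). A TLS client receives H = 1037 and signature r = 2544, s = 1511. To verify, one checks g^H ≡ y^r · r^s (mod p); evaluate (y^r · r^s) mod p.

2585^2 = 6682225 ≡ 1038
2585^4 ≡ 1038^2 = 1077444 ≡ 1255
2585^8 ≡ 1255^2 = 1575025 ≡ 2981
2585^16 ≡ 2981^2 = 8886361 ≡ 1374
2585^32 ≡ 1374^2 = 1887876 ≡ 3627
2585^64 ≡ 3627^2 = 13155129 ≡ 2116
2585^128 ≡ 2116^2 = 4477456 ≡ 69
2585^256 ≡ 69^2 = 4761 ≡ 1088
2585^512 ≡ 1088^2 = 1183744 ≡ 1038
2585^1024 ≡ 1038^2 = 1077444 ≡ 1255
2585^2048 ≡ 1255^2 = 1575025 ≡ 2981
2544 = 2048 + 256 + 128 + 64 + 32 + 16, so 2585^2544 ≡ 2981·1088·69·2116·3627·1374 ≡ 1835 (mod 3673)
2544^2 = 6471936 ≡ 110
2544^4 ≡ 110^2 = 12100 ≡ 1081
2544^8 ≡ 1081^2 = 1168561 ≡ 547
2544^16 ≡ 547^2 = 299209 ≡ 1696
2544^32 ≡ 1696^2 = 2876416 ≡ 457
2544^64 ≡ 457^2 = 208849 ≡ 3161
2544^128 ≡ 3161^2 = 9991921 ≡ 1361
2544^256 ≡ 1361^2 = 1852321 ≡ 1129
2544^512 ≡ 1129^2 = 1274641 ≡ 110
2544^1024 ≡ 110^2 = 12100 ≡ 1081
1511 = 1024 + 256 + 128 + 64 + 32 + 4 + 2 + 1, so 2544^1511 ≡ 1081·1129·1361·3161·457·1081·110·2544 ≡ 3216 (mod 3673)
y^r · r^s ≡ 1835·3216 = 5901360 ≡ 2522 (mod 3673)

2522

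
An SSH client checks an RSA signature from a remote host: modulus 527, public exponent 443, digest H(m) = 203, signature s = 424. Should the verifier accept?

s^2 ≡ 424^2 = 179776 ≡ 69
s^4 ≡ 69^2 = 4761 ≡ 18
s^8 ≡ 18^2 = 324
s^16 ≡ 324^2 = 104976 ≡ 103
s^32 ≡ 103^2 = 10609 ≡ 69
s^64 ≡ 69^2 = 4761 ≡ 18
s^128 ≡ 18^2 = 324
s^256 ≡ 324^2 = 104976 ≡ 103
443 = 256 + 128 + 32 + 16 + 8 + 2 + 1, so s^443 ≡ 103·324·69·103·324·69·424 ≡ 203 (mod 527)
Since 203 equals the digest 203, verification succeeds.

accept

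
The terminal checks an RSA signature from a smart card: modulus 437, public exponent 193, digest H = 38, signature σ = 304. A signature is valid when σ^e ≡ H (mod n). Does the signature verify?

verifies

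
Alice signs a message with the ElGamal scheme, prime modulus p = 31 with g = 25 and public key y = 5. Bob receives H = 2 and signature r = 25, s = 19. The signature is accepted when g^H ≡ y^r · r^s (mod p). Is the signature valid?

invalid

Left side g^H mod p:
Squares mod 31: 25^1≡25, 25^2≡5
25^2 ≡ 5 (mod 31)
Right side y^r · r^s mod p:
Squares mod 31: 5^1≡5, 5^2≡25, 5^4≡5, 5^8≡25, 5^16≡5
25 = 16 + 8 + 1, so 5^25 ≡ 5·25·5 ≡ 5 (mod 31)
Squares mod 31: 25^1≡25, 25^2≡5, 25^4≡25, 25^8≡5, 25^16≡25
19 = 16 + 2 + 1, so 25^19 ≡ 25·5·25 ≡ 25 (mod 31)
5·25 = 125 ≡ 1 (mod 31)
5 ≠ 1, so verification fails.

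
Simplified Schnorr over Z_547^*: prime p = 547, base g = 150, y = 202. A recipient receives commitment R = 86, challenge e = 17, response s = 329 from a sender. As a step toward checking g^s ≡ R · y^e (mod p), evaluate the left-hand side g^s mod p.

239

150^2 = 22500 ≡ 73
150^4 ≡ 73^2 = 5329 ≡ 406
150^8 ≡ 406^2 = 164836 ≡ 189
150^16 ≡ 189^2 = 35721 ≡ 166
150^32 ≡ 166^2 = 27556 ≡ 206
150^64 ≡ 206^2 = 42436 ≡ 317
150^128 ≡ 317^2 = 100489 ≡ 388
150^256 ≡ 388^2 = 150544 ≡ 119
329 = 256 + 64 + 8 + 1, so 150^329 ≡ 119·317·189·150 ≡ 239 (mod 547)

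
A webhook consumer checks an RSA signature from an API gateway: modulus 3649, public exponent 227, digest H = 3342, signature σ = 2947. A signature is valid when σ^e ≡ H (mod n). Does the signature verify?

σ^2 ≡ 2947^2 = 8684809 ≡ 189
σ^4 ≡ 189^2 = 35721 ≡ 2880
σ^8 ≡ 2880^2 = 8294400 ≡ 223
σ^16 ≡ 223^2 = 49729 ≡ 2292
σ^32 ≡ 2292^2 = 5253264 ≡ 2353
σ^64 ≡ 2353^2 = 5536609 ≡ 1076
σ^128 ≡ 1076^2 = 1157776 ≡ 1043
227 = 128 + 64 + 32 + 2 + 1, so σ^227 ≡ 1043·1076·2353·189·2947 ≡ 3342 (mod 3649)
3342 = H, so the signature checks out.

verifies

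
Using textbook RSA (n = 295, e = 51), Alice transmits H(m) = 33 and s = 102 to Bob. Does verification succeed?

fails

s^2 ≡ 102^2 = 10404 ≡ 79
s^4 ≡ 79^2 = 6241 ≡ 46
s^8 ≡ 46^2 = 2116 ≡ 51
s^16 ≡ 51^2 = 2601 ≡ 241
s^32 ≡ 241^2 = 58081 ≡ 261
51 = 32 + 16 + 2 + 1, so s^51 ≡ 261·241·79·102 ≡ 238 (mod 295)
s^51 mod 295 = 238, but H(m) = 33.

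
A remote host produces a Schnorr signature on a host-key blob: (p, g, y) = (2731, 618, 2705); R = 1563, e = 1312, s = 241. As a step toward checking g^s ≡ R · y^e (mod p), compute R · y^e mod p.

2529

2705^2 = 7317025 ≡ 676
2705^4 ≡ 676^2 = 456976 ≡ 899
2705^8 ≡ 899^2 = 808201 ≡ 2556
2705^16 ≡ 2556^2 = 6533136 ≡ 584
2705^32 ≡ 584^2 = 341056 ≡ 2412
2705^64 ≡ 2412^2 = 5817744 ≡ 714
2705^128 ≡ 714^2 = 509796 ≡ 1830
2705^256 ≡ 1830^2 = 3348900 ≡ 694
2705^512 ≡ 694^2 = 481636 ≡ 980
2705^1024 ≡ 980^2 = 960400 ≡ 1819
1312 = 1024 + 256 + 32, so 2705^1312 ≡ 1819·694·2412 ≡ 1202 (mod 2731)
R · y^e ≡ 1563·1202 = 1878726 ≡ 2529 (mod 2731)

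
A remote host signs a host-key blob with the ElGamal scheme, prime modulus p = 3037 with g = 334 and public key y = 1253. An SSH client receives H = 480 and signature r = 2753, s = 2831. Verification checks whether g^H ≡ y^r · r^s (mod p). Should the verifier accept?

reject

Left side g^H mod p:
334^480 mod 3037 = 2156
Right side y^r · r^s mod p:
1253^2753 mod 3037 = 2002
2753^2831 mod 3037 = 189
2002·189 = 378378 ≡ 1790 (mod 3037)
2156 ≠ 1790, so verification fails.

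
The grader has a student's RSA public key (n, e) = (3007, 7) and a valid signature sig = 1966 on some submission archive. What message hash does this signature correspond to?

sig^2 ≡ 1966^2 = 3865156 ≡ 1161
sig^4 ≡ 1161^2 = 1347921 ≡ 785
7 = 4 + 2 + 1, so sig^7 ≡ 785·1161·1966 ≡ 1820 (mod 3007)

1820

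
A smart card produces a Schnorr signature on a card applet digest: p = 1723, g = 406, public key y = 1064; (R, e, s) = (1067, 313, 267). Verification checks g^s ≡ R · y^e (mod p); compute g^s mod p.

800

406^2 = 164836 ≡ 1151
406^4 ≡ 1151^2 = 1324801 ≡ 1537
406^8 ≡ 1537^2 = 2362369 ≡ 136
406^16 ≡ 136^2 = 18496 ≡ 1266
406^32 ≡ 1266^2 = 1602756 ≡ 366
406^64 ≡ 366^2 = 133956 ≡ 1285
406^128 ≡ 1285^2 = 1651225 ≡ 591
406^256 ≡ 591^2 = 349281 ≡ 1235
267 = 256 + 8 + 2 + 1, so 406^267 ≡ 1235·136·1151·406 ≡ 800 (mod 1723)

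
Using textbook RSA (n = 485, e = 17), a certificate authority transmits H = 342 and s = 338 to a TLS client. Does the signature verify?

s^17 mod 485 = 338
338 ≠ 342, so verification fails.

does not verify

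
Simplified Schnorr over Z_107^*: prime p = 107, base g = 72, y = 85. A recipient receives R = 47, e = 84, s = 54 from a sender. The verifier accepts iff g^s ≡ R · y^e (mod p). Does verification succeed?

g^s mod p:
Squares mod 107: 72^1≡72, 72^2≡48, 72^4≡57, 72^8≡39, 72^16≡23, 72^32≡101
54 = 32 + 16 + 4 + 2, so 72^54 ≡ 101·23·57·48 ≡ 35 (mod 107)
R · y^e mod p:
Squares mod 107: 85^1≡85, 85^2≡56, 85^4≡33, 85^8≡19, 85^16≡40, 85^32≡102, 85^64≡25
84 = 64 + 16 + 4, so 85^84 ≡ 25·40·33 ≡ 44 (mod 107)
47·44 = 2068 ≡ 35 (mod 107)
35 ≡ 35 (mod 107); signature holds.

passes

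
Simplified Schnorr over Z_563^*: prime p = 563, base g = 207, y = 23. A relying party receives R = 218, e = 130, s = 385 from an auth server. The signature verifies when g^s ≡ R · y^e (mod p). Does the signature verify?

g^s mod p:
Squares mod 563: 207^1≡207, 207^2≡61, 207^4≡343, 207^8≡545, 207^16≡324, 207^32≡258, 207^64≡130, 207^128≡10, 207^256≡100
385 = 256 + 128 + 1, so 207^385 ≡ 100·10·207 ≡ 379 (mod 563)
R · y^e mod p:
Squares mod 563: 23^1≡23, 23^2≡529, 23^4≡30, 23^8≡337, 23^16≡406, 23^32≡440, 23^64≡491, 23^128≡117
130 = 128 + 2, so 23^130 ≡ 117·529 ≡ 526 (mod 563)
218·526 = 114668 ≡ 379 (mod 563)
379 ≡ 379 (mod 563); signature holds.

verifies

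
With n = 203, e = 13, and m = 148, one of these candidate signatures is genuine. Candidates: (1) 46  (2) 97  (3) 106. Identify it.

3

Candidate 1: 46^13 mod 203 = 46
Candidate 2: 97^13 mod 203 = 55
Candidate 3: 106^13 mod 203 = 148
  → matches m = 148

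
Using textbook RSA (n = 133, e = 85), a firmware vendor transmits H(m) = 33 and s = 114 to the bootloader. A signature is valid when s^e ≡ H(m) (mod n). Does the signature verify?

s^2 ≡ 114^2 = 12996 ≡ 95
s^4 ≡ 95^2 = 9025 ≡ 114
s^8 ≡ 114^2 = 12996 ≡ 95
s^16 ≡ 95^2 = 9025 ≡ 114
s^32 ≡ 114^2 = 12996 ≡ 95
s^64 ≡ 95^2 = 9025 ≡ 114
85 = 64 + 16 + 4 + 1, so s^85 ≡ 114·114·114·114 ≡ 114 (mod 133)
The recovered value 114 does not match the digest 33.

does not verify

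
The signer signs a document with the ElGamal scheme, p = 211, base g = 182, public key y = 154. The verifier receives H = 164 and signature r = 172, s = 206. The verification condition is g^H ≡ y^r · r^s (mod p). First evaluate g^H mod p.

182^2 = 33124 ≡ 208
182^4 ≡ 208^2 = 43264 ≡ 9
182^8 ≡ 9^2 = 81
182^16 ≡ 81^2 = 6561 ≡ 20
182^32 ≡ 20^2 = 400 ≡ 189
182^64 ≡ 189^2 = 35721 ≡ 62
182^128 ≡ 62^2 = 3844 ≡ 46
164 = 128 + 32 + 4, so 182^164 ≡ 46·189·9 ≡ 176 (mod 211)

176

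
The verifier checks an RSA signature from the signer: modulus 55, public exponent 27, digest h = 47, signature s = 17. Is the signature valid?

Squares mod 55: s^1≡17, s^2≡14, s^4≡31, s^8≡26, s^16≡16
27 = 16 + 8 + 2 + 1, so s^27 ≡ 16·26·14·17 ≡ 8 (mod 55)
s^27 mod 55 = 8, but h = 47.

invalid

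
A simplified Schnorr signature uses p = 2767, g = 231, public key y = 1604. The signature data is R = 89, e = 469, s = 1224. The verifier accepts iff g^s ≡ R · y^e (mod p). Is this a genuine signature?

g^s mod p:
231^2 = 53361 ≡ 788
231^4 ≡ 788^2 = 620944 ≡ 1136
231^8 ≡ 1136^2 = 1290496 ≡ 1074
231^16 ≡ 1074^2 = 1153476 ≡ 2404
231^32 ≡ 2404^2 = 5779216 ≡ 1720
231^64 ≡ 1720^2 = 2958400 ≡ 477
231^128 ≡ 477^2 = 227529 ≡ 635
231^256 ≡ 635^2 = 403225 ≡ 2010
231^512 ≡ 2010^2 = 4040100 ≡ 280
231^1024 ≡ 280^2 = 78400 ≡ 924
1224 = 1024 + 128 + 64 + 8, so 231^1224 ≡ 924·635·477·1074 ≡ 2235 (mod 2767)
R · y^e mod p:
1604^2 = 2572816 ≡ 2273
1604^4 ≡ 2273^2 = 5166529 ≡ 540
1604^8 ≡ 540^2 = 291600 ≡ 1065
1604^16 ≡ 1065^2 = 1134225 ≡ 2522
1604^32 ≡ 2522^2 = 6360484 ≡ 1918
1604^64 ≡ 1918^2 = 3678724 ≡ 1381
1604^128 ≡ 1381^2 = 1907161 ≡ 698
1604^256 ≡ 698^2 = 487204 ≡ 212
469 = 256 + 128 + 64 + 16 + 4 + 1, so 1604^469 ≡ 212·698·1381·2522·540·1604 ≡ 678 (mod 2767)
89·678 = 60342 ≡ 2235 (mod 2767)
2235 ≡ 2235 (mod 2767); signature holds.

genuine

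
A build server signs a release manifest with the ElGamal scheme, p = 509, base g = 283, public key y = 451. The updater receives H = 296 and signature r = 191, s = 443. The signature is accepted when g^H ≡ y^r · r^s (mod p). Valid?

no

Left side g^H mod p:
Squares mod 509: 283^1≡283, 283^2≡176, 283^4≡436, 283^8≡239, 283^16≡113, 283^32≡44, 283^64≡409, 283^128≡329, 283^256≡333
296 = 256 + 32 + 8, so 283^296 ≡ 333·44·239 ≡ 417 (mod 509)
Right side y^r · r^s mod p:
Squares mod 509: 451^1≡451, 451^2≡310, 451^4≡408, 451^8≡21, 451^16≡441, 451^32≡43, 451^64≡322, 451^128≡357
191 = 128 + 32 + 16 + 8 + 4 + 2 + 1, so 451^191 ≡ 357·43·441·21·408·310·451 ≡ 212 (mod 509)
Squares mod 509: 191^1≡191, 191^2≡342, 191^4≡403, 191^8≡38, 191^16≡426, 191^32≡272, 191^64≡179, 191^128≡483, 191^256≡167
443 = 256 + 128 + 32 + 16 + 8 + 2 + 1, so 191^443 ≡ 167·483·272·426·38·342·191 ≡ 219 (mod 509)
212·219 = 46428 ≡ 109 (mod 509)
417 ≠ 109, so verification fails.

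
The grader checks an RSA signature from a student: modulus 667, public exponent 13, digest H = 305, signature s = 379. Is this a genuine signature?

forged

s^2 ≡ 379^2 = 143641 ≡ 236
s^4 ≡ 236^2 = 55696 ≡ 335
s^8 ≡ 335^2 = 112225 ≡ 169
13 = 8 + 4 + 1, so s^13 ≡ 169·335·379 ≡ 362 (mod 667)
362 ≠ 305, so verification fails.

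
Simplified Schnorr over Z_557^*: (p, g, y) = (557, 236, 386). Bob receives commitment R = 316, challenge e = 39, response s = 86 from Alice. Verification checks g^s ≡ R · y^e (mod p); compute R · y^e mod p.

227

386^2 = 148996 ≡ 277
386^4 ≡ 277^2 = 76729 ≡ 420
386^8 ≡ 420^2 = 176400 ≡ 388
386^16 ≡ 388^2 = 150544 ≡ 154
386^32 ≡ 154^2 = 23716 ≡ 322
39 = 32 + 4 + 2 + 1, so 386^39 ≡ 322·420·277·386 ≡ 214 (mod 557)
R · y^e ≡ 316·214 = 67624 ≡ 227 (mod 557)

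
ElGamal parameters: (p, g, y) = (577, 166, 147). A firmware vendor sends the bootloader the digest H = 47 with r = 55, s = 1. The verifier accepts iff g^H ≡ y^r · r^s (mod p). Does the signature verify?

verifies

Left side g^H mod p:
166^2 = 27556 ≡ 437
166^4 ≡ 437^2 = 190969 ≡ 559
166^8 ≡ 559^2 = 312481 ≡ 324
166^16 ≡ 324^2 = 104976 ≡ 539
166^32 ≡ 539^2 = 290521 ≡ 290
47 = 32 + 8 + 4 + 2 + 1, so 166^47 ≡ 290·324·559·437·166 ≡ 455 (mod 577)
Right side y^r · r^s mod p:
147^2 = 21609 ≡ 260
147^4 ≡ 260^2 = 67600 ≡ 91
147^8 ≡ 91^2 = 8281 ≡ 203
147^16 ≡ 203^2 = 41209 ≡ 242
147^32 ≡ 242^2 = 58564 ≡ 287
55 = 32 + 16 + 4 + 2 + 1, so 147^55 ≡ 287·242·91·260·147 ≡ 323 (mod 577)
55^1 mod 577 = 55
323·55 = 17765 ≡ 455 (mod 577)
455 ≡ 455 (mod 577), so the signature is genuine.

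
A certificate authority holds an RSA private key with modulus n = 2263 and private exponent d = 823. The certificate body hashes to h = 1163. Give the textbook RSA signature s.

Squares mod 2263: h^1≡1163, h^2≡1558, h^4≡1428, h^8≡221, h^16≡1318, h^32≡1403, h^64≡1862, h^128≡128, h^256≡543, h^512≡659
823 = 512 + 256 + 32 + 16 + 4 + 2 + 1, so h^823 ≡ 659·543·1403·1318·1428·1558·1163 ≡ 2143 (mod 2263)

2143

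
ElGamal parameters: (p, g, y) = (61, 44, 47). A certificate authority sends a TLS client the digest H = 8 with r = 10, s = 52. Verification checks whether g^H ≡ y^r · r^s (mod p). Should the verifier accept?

Left side g^H mod p:
Squares mod 61: 44^1≡44, 44^2≡45, 44^4≡12, 44^8≡22
44^8 ≡ 22 (mod 61)
Right side y^r · r^s mod p:
Squares mod 61: 47^1≡47, 47^2≡13, 47^4≡47, 47^8≡13
10 = 8 + 2, so 47^10 ≡ 13·13 ≡ 47 (mod 61)
Squares mod 61: 10^1≡10, 10^2≡39, 10^4≡57, 10^8≡16, 10^16≡12, 10^32≡22
52 = 32 + 16 + 4, so 10^52 ≡ 22·12·57 ≡ 42 (mod 61)
47·42 = 1974 ≡ 22 (mod 61)
22 ≡ 22 (mod 61), so the signature is genuine.

accept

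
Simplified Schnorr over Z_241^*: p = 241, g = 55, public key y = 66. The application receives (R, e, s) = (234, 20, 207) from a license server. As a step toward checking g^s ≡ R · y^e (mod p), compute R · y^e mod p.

28

Squares mod 241: 66^1≡66, 66^2≡18, 66^4≡83, 66^8≡141, 66^16≡119
20 = 16 + 4, so 66^20 ≡ 119·83 ≡ 237 (mod 241)
R · y^e ≡ 234·237 = 55458 ≡ 28 (mod 241)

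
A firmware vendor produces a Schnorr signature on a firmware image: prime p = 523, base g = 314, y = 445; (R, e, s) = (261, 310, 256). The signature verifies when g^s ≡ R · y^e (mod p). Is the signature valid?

valid

g^s mod p:
314^2 = 98596 ≡ 272
314^4 ≡ 272^2 = 73984 ≡ 241
314^8 ≡ 241^2 = 58081 ≡ 28
314^16 ≡ 28^2 = 784 ≡ 261
314^32 ≡ 261^2 = 68121 ≡ 131
314^64 ≡ 131^2 = 17161 ≡ 425
314^128 ≡ 425^2 = 180625 ≡ 190
314^256 ≡ 190^2 = 36100 ≡ 13
R · y^e mod p:
445^2 = 198025 ≡ 331
445^4 ≡ 331^2 = 109561 ≡ 254
445^8 ≡ 254^2 = 64516 ≡ 187
445^16 ≡ 187^2 = 34969 ≡ 451
445^32 ≡ 451^2 = 203401 ≡ 477
445^64 ≡ 477^2 = 227529 ≡ 24
445^128 ≡ 24^2 = 576 ≡ 53
445^256 ≡ 53^2 = 2809 ≡ 194
310 = 256 + 32 + 16 + 4 + 2, so 445^310 ≡ 194·477·451·254·331 ≡ 497 (mod 523)
261·497 = 129717 ≡ 13 (mod 523)
13 ≡ 13 (mod 523); signature holds.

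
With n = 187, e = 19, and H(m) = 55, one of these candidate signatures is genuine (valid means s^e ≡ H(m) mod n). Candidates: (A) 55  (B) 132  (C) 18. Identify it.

B

Candidate A: Squares mod 187: 55^1≡55, 55^2≡33, 55^4≡154, 55^8≡154, 55^16≡154; 19 = 16 + 2 + 1, so 55^19 ≡ 154·33·55 ≡ 132 (mod 187)
Candidate B: Squares mod 187: 132^1≡132, 132^2≡33, 132^4≡154, 132^8≡154, 132^16≡154; 19 = 16 + 2 + 1, so 132^19 ≡ 154·33·132 ≡ 55 (mod 187)
  → matches H(m) = 55
Candidate C: Squares mod 187: 18^1≡18, 18^2≡137, 18^4≡69, 18^8≡86, 18^16≡103; 19 = 16 + 2 + 1, so 18^19 ≡ 103·137·18 ≡ 52 (mod 187)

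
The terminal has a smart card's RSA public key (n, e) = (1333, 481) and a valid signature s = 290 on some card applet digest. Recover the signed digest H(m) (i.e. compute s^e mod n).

s^2 ≡ 290^2 = 84100 ≡ 121
s^4 ≡ 121^2 = 14641 ≡ 1311
s^8 ≡ 1311^2 = 1718721 ≡ 484
s^16 ≡ 484^2 = 234256 ≡ 981
s^32 ≡ 981^2 = 962361 ≡ 1268
s^64 ≡ 1268^2 = 1607824 ≡ 226
s^128 ≡ 226^2 = 51076 ≡ 422
s^256 ≡ 422^2 = 178084 ≡ 795
481 = 256 + 128 + 64 + 32 + 1, so s^481 ≡ 795·422·226·1268·290 ≡ 414 (mod 1333)

414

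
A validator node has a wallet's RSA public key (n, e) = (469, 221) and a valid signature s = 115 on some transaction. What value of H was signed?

369

Squares mod 469: s^1≡115, s^2≡93, s^4≡207, s^8≡170, s^16≡291, s^32≡261, s^64≡116, s^128≡324
221 = 128 + 64 + 16 + 8 + 4 + 1, so s^221 ≡ 324·116·291·170·207·115 ≡ 369 (mod 469)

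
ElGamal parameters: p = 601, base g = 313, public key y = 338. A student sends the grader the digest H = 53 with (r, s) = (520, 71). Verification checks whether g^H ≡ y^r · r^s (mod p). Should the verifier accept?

reject

Left side g^H mod p:
313^2 = 97969 ≡ 6
313^4 ≡ 6^2 = 36
313^8 ≡ 36^2 = 1296 ≡ 94
313^16 ≡ 94^2 = 8836 ≡ 422
313^32 ≡ 422^2 = 178084 ≡ 188
53 = 32 + 16 + 4 + 1, so 313^53 ≡ 188·422·36·313 ≡ 598 (mod 601)
Right side y^r · r^s mod p:
338^2 = 114244 ≡ 54
338^4 ≡ 54^2 = 2916 ≡ 512
338^8 ≡ 512^2 = 262144 ≡ 108
338^16 ≡ 108^2 = 11664 ≡ 245
338^32 ≡ 245^2 = 60025 ≡ 526
338^64 ≡ 526^2 = 276676 ≡ 216
338^128 ≡ 216^2 = 46656 ≡ 379
338^256 ≡ 379^2 = 143641 ≡ 2
338^512 ≡ 2^2 = 4
520 = 512 + 8, so 338^520 ≡ 4·108 ≡ 432 (mod 601)
520^2 = 270400 ≡ 551
520^4 ≡ 551^2 = 303601 ≡ 96
520^8 ≡ 96^2 = 9216 ≡ 201
520^16 ≡ 201^2 = 40401 ≡ 134
520^32 ≡ 134^2 = 17956 ≡ 527
520^64 ≡ 527^2 = 277729 ≡ 67
71 = 64 + 4 + 2 + 1, so 520^71 ≡ 67·96·551·520 ≡ 457 (mod 601)
432·457 = 197424 ≡ 296 (mod 601)
598 ≠ 296, so verification fails.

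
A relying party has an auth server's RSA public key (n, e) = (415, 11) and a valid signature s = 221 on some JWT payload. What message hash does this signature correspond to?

s^2 ≡ 221^2 = 48841 ≡ 286
s^4 ≡ 286^2 = 81796 ≡ 41
s^8 ≡ 41^2 = 1681 ≡ 21
11 = 8 + 2 + 1, so s^11 ≡ 21·286·221 ≡ 156 (mod 415)

156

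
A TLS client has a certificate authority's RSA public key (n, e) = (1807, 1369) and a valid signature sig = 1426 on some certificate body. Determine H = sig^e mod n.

sig^2 ≡ 1426^2 = 2033476 ≡ 601
sig^4 ≡ 601^2 = 361201 ≡ 1608
sig^8 ≡ 1608^2 = 2585664 ≡ 1654
sig^16 ≡ 1654^2 = 2735716 ≡ 1725
sig^32 ≡ 1725^2 = 2975625 ≡ 1303
sig^64 ≡ 1303^2 = 1697809 ≡ 1036
sig^128 ≡ 1036^2 = 1073296 ≡ 1745
sig^256 ≡ 1745^2 = 3045025 ≡ 230
sig^512 ≡ 230^2 = 52900 ≡ 497
sig^1024 ≡ 497^2 = 247009 ≡ 1257
1369 = 1024 + 256 + 64 + 16 + 8 + 1, so sig^1369 ≡ 1257·230·1036·1725·1654·1426 ≡ 1257 (mod 1807)

1257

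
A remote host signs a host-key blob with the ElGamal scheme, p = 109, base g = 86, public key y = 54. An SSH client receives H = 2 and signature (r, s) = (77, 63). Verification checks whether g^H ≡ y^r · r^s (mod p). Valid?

Left side g^H mod p:
86^2 = 7396 ≡ 93
Right side y^r · r^s mod p:
54^2 = 2916 ≡ 82
54^4 ≡ 82^2 = 6724 ≡ 75
54^8 ≡ 75^2 = 5625 ≡ 66
54^16 ≡ 66^2 = 4356 ≡ 105
54^32 ≡ 105^2 = 11025 ≡ 16
54^64 ≡ 16^2 = 256 ≡ 38
77 = 64 + 8 + 4 + 1, so 54^77 ≡ 38·66·75·54 ≡ 17 (mod 109)
77^2 = 5929 ≡ 43
77^4 ≡ 43^2 = 1849 ≡ 105
77^8 ≡ 105^2 = 11025 ≡ 16
77^16 ≡ 16^2 = 256 ≡ 38
77^32 ≡ 38^2 = 1444 ≡ 27
63 = 32 + 16 + 8 + 4 + 2 + 1, so 77^63 ≡ 27·38·16·105·43·77 ≡ 76 (mod 109)
17·76 = 1292 ≡ 93 (mod 109)
93 ≡ 93 (mod 109), so the signature is genuine.

yes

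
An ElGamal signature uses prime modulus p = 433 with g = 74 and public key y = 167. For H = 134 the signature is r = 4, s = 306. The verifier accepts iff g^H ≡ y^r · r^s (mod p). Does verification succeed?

fails

Left side g^H mod p:
Squares mod 433: 74^1≡74, 74^2≡280, 74^4≡27, 74^8≡296, 74^16≡150, 74^32≡417, 74^64≡256, 74^128≡153
134 = 128 + 4 + 2, so 74^134 ≡ 153·27·280 ≡ 137 (mod 433)
Right side y^r · r^s mod p:
Squares mod 433: 167^1≡167, 167^2≡177, 167^4≡153
167^4 ≡ 153 (mod 433)
Squares mod 433: 4^1≡4, 4^2≡16, 4^4≡256, 4^8≡153, 4^16≡27, 4^32≡296, 4^64≡150, 4^128≡417, 4^256≡256
306 = 256 + 32 + 16 + 2, so 4^306 ≡ 256·296·27·16 ≡ 432 (mod 433)
153·432 = 66096 ≡ 280 (mod 433)
137 ≠ 280, so verification fails.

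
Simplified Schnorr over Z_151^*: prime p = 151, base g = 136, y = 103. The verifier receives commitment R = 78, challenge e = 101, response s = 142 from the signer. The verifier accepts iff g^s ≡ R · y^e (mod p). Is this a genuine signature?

forged

g^s mod p:
136^2 = 18496 ≡ 74
136^4 ≡ 74^2 = 5476 ≡ 40
136^8 ≡ 40^2 = 1600 ≡ 90
136^16 ≡ 90^2 = 8100 ≡ 97
136^32 ≡ 97^2 = 9409 ≡ 47
136^64 ≡ 47^2 = 2209 ≡ 95
136^128 ≡ 95^2 = 9025 ≡ 116
142 = 128 + 8 + 4 + 2, so 136^142 ≡ 116·90·40·74 ≡ 99 (mod 151)
R · y^e mod p:
103^2 = 10609 ≡ 39
103^4 ≡ 39^2 = 1521 ≡ 11
103^8 ≡ 11^2 = 121
103^16 ≡ 121^2 = 14641 ≡ 145
103^32 ≡ 145^2 = 21025 ≡ 36
103^64 ≡ 36^2 = 1296 ≡ 88
101 = 64 + 32 + 4 + 1, so 103^101 ≡ 88·36·11·103 ≡ 74 (mod 151)
78·74 = 5772 ≡ 34 (mod 151)
99 ≠ 34; the check fails.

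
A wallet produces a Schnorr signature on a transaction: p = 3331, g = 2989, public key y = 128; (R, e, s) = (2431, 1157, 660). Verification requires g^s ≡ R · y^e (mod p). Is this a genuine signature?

forged

g^s mod p:
Squares mod 3331: 2989^1≡2989, 2989^2≡379, 2989^4≡408, 2989^8≡3245, 2989^16≡734, 2989^32≡2465, 2989^64≡481, 2989^128≡1522, 2989^256≡1439, 2989^512≡2170
660 = 512 + 128 + 16 + 4, so 2989^660 ≡ 2170·1522·734·408 ≡ 2973 (mod 3331)
R · y^e mod p:
Squares mod 3331: 128^1≡128, 128^2≡3060, 128^4≡159, 128^8≡1964, 128^16≡3329, 128^32≡4, 128^64≡16, 128^128≡256, 128^256≡2247, 128^512≡2544, 128^1024≡3134
1157 = 1024 + 128 + 4 + 1, so 128^1157 ≡ 3134·256·159·128 ≡ 2290 (mod 3331)
2431·2290 = 5566990 ≡ 889 (mod 3331)
2973 ≠ 889; the check fails.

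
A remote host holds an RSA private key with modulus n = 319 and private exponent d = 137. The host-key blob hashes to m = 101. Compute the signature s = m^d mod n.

282

m^2 ≡ 101^2 = 10201 ≡ 312
m^4 ≡ 312^2 = 97344 ≡ 49
m^8 ≡ 49^2 = 2401 ≡ 168
m^16 ≡ 168^2 = 28224 ≡ 152
m^32 ≡ 152^2 = 23104 ≡ 136
m^64 ≡ 136^2 = 18496 ≡ 313
m^128 ≡ 313^2 = 97969 ≡ 36
137 = 128 + 8 + 1, so m^137 ≡ 36·168·101 ≡ 282 (mod 319)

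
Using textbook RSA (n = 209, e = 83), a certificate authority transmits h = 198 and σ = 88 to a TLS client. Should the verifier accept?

accept

σ^2 ≡ 88^2 = 7744 ≡ 11
σ^4 ≡ 11^2 = 121
σ^8 ≡ 121^2 = 14641 ≡ 11
σ^16 ≡ 11^2 = 121
σ^32 ≡ 121^2 = 14641 ≡ 11
σ^64 ≡ 11^2 = 121
83 = 64 + 16 + 2 + 1, so σ^83 ≡ 121·121·11·88 ≡ 198 (mod 209)
σ^83 mod 209 = 198 matches h.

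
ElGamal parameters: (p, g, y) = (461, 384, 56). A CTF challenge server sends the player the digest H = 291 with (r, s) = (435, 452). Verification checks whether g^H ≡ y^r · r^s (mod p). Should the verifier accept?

Left side g^H mod p:
384^2 = 147456 ≡ 397
384^4 ≡ 397^2 = 157609 ≡ 408
384^8 ≡ 408^2 = 166464 ≡ 43
384^16 ≡ 43^2 = 1849 ≡ 5
384^32 ≡ 5^2 = 25
384^64 ≡ 25^2 = 625 ≡ 164
384^128 ≡ 164^2 = 26896 ≡ 158
384^256 ≡ 158^2 = 24964 ≡ 70
291 = 256 + 32 + 2 + 1, so 384^291 ≡ 70·25·397·384 ≡ 73 (mod 461)
Right side y^r · r^s mod p:
56^2 = 3136 ≡ 370
56^4 ≡ 370^2 = 136900 ≡ 444
56^8 ≡ 444^2 = 197136 ≡ 289
56^16 ≡ 289^2 = 83521 ≡ 80
56^32 ≡ 80^2 = 6400 ≡ 407
56^64 ≡ 407^2 = 165649 ≡ 150
56^128 ≡ 150^2 = 22500 ≡ 372
56^256 ≡ 372^2 = 138384 ≡ 84
435 = 256 + 128 + 32 + 16 + 2 + 1, so 56^435 ≡ 84·372·407·80·370·56 ≡ 308 (mod 461)
435^2 = 189225 ≡ 215
435^4 ≡ 215^2 = 46225 ≡ 125
435^8 ≡ 125^2 = 15625 ≡ 412
435^16 ≡ 412^2 = 169744 ≡ 96
435^32 ≡ 96^2 = 9216 ≡ 457
435^64 ≡ 457^2 = 208849 ≡ 16
435^128 ≡ 16^2 = 256
435^256 ≡ 256^2 = 65536 ≡ 74
452 = 256 + 128 + 64 + 4, so 435^452 ≡ 74·256·16·125 ≡ 254 (mod 461)
308·254 = 78232 ≡ 323 (mod 461)
73 ≠ 323, so verification fails.

reject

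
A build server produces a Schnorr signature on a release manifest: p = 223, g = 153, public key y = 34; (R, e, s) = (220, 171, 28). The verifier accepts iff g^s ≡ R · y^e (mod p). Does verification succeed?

g^s mod p:
Squares mod 223: 153^1≡153, 153^2≡217, 153^4≡36, 153^8≡181, 153^16≡203
28 = 16 + 8 + 4, so 153^28 ≡ 203·181·36 ≡ 135 (mod 223)
R · y^e mod p:
Squares mod 223: 34^1≡34, 34^2≡41, 34^4≡120, 34^8≡128, 34^16≡105, 34^32≡98, 34^64≡15, 34^128≡2
171 = 128 + 32 + 8 + 2 + 1, so 34^171 ≡ 2·98·128·41·34 ≡ 28 (mod 223)
220·28 = 6160 ≡ 139 (mod 223)
135 ≠ 139; the check fails.

fails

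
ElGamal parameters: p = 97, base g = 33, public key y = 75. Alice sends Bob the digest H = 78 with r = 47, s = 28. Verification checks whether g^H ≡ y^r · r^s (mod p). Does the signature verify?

verifies

Left side g^H mod p:
Squares mod 97: 33^1≡33, 33^2≡22, 33^4≡96, 33^8≡1, 33^16≡1, 33^32≡1, 33^64≡1
78 = 64 + 8 + 4 + 2, so 33^78 ≡ 1·1·96·22 ≡ 75 (mod 97)
Right side y^r · r^s mod p:
Squares mod 97: 75^1≡75, 75^2≡96, 75^4≡1, 75^8≡1, 75^16≡1, 75^32≡1
47 = 32 + 8 + 4 + 2 + 1, so 75^47 ≡ 1·1·1·96·75 ≡ 22 (mod 97)
Squares mod 97: 47^1≡47, 47^2≡75, 47^4≡96, 47^8≡1, 47^16≡1
28 = 16 + 8 + 4, so 47^28 ≡ 1·1·96 ≡ 96 (mod 97)
22·96 = 2112 ≡ 75 (mod 97)
75 ≡ 75 (mod 97), so the signature is genuine.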